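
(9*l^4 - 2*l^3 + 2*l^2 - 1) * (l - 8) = 9*l^5 - 74*l^4 + 18*l^3 - 16*l^2 - l + 8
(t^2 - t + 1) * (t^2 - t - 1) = t^4 - 2*t^3 + t^2 - 1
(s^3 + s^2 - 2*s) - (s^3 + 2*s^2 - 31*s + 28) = -s^2 + 29*s - 28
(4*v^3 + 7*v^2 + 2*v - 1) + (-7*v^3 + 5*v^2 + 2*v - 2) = -3*v^3 + 12*v^2 + 4*v - 3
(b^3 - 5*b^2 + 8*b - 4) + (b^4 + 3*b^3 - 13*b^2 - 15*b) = b^4 + 4*b^3 - 18*b^2 - 7*b - 4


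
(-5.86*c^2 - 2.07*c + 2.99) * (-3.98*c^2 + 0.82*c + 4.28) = 23.3228*c^4 + 3.4334*c^3 - 38.6784*c^2 - 6.4078*c + 12.7972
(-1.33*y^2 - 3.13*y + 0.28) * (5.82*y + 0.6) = -7.7406*y^3 - 19.0146*y^2 - 0.2484*y + 0.168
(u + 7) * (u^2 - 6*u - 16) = u^3 + u^2 - 58*u - 112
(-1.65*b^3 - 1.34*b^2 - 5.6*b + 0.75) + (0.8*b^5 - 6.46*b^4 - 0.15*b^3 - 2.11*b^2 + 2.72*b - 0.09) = 0.8*b^5 - 6.46*b^4 - 1.8*b^3 - 3.45*b^2 - 2.88*b + 0.66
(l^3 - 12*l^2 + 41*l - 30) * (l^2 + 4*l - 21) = l^5 - 8*l^4 - 28*l^3 + 386*l^2 - 981*l + 630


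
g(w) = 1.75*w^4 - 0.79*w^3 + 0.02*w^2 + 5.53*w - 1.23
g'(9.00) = 4916.92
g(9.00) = 10956.00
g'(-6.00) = -1592.03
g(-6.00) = 2404.95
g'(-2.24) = -85.13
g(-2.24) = 39.42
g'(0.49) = 5.80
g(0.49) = 1.49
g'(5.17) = 909.71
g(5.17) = 1168.99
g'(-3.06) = -217.35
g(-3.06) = 158.11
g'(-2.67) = -144.71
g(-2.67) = 88.12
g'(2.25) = 73.36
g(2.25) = 47.17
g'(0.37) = 5.57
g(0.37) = 0.81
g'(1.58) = 27.29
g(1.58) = 15.35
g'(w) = 7.0*w^3 - 2.37*w^2 + 0.04*w + 5.53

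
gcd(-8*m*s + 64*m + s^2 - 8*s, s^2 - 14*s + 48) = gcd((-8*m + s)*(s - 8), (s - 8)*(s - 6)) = s - 8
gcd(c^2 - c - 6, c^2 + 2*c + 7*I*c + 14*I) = c + 2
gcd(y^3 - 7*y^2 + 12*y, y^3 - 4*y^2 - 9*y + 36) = y^2 - 7*y + 12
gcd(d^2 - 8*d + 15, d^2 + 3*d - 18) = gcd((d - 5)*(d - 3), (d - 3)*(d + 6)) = d - 3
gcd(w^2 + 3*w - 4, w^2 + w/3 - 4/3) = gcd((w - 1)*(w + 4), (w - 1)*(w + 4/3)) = w - 1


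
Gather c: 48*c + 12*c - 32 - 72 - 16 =60*c - 120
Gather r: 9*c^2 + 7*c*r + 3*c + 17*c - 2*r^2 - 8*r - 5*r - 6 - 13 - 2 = 9*c^2 + 20*c - 2*r^2 + r*(7*c - 13) - 21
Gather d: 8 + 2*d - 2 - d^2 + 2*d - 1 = -d^2 + 4*d + 5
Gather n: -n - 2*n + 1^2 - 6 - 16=-3*n - 21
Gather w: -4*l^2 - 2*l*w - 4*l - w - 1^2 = -4*l^2 - 4*l + w*(-2*l - 1) - 1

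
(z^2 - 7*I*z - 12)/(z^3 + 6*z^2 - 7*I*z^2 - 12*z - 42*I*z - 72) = 1/(z + 6)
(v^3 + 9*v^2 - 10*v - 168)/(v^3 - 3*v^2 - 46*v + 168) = (v + 6)/(v - 6)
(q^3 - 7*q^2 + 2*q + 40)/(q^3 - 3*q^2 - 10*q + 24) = (q^2 - 3*q - 10)/(q^2 + q - 6)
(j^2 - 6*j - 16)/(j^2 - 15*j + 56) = (j + 2)/(j - 7)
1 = 1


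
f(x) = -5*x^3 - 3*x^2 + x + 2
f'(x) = -15*x^2 - 6*x + 1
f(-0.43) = 1.41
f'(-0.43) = 0.81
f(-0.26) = 1.63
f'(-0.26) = 1.55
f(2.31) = -73.33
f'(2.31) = -92.90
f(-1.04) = 3.34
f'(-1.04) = -8.98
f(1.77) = -33.35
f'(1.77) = -56.61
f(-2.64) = 70.45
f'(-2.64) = -87.70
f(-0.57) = 1.38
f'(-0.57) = -0.45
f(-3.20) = 131.92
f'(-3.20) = -133.40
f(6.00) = -1180.00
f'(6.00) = -575.00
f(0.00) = 2.00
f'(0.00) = 1.00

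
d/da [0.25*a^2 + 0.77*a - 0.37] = 0.5*a + 0.77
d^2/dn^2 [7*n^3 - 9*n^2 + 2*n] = 42*n - 18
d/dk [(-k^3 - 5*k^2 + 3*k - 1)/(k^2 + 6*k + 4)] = (-k^4 - 12*k^3 - 45*k^2 - 38*k + 18)/(k^4 + 12*k^3 + 44*k^2 + 48*k + 16)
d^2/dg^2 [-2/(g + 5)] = -4/(g + 5)^3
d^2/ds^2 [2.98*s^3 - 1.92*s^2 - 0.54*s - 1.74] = 17.88*s - 3.84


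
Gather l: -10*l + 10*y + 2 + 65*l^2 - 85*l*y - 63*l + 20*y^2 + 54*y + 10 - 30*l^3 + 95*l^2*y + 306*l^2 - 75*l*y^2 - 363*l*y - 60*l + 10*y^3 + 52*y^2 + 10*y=-30*l^3 + l^2*(95*y + 371) + l*(-75*y^2 - 448*y - 133) + 10*y^3 + 72*y^2 + 74*y + 12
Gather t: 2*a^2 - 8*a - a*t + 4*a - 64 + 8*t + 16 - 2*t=2*a^2 - 4*a + t*(6 - a) - 48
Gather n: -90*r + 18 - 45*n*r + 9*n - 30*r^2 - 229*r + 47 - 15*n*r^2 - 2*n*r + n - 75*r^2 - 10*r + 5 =n*(-15*r^2 - 47*r + 10) - 105*r^2 - 329*r + 70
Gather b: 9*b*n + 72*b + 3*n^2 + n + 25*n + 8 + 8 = b*(9*n + 72) + 3*n^2 + 26*n + 16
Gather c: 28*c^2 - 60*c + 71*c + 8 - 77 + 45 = 28*c^2 + 11*c - 24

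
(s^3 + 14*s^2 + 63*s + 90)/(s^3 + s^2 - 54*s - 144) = (s + 5)/(s - 8)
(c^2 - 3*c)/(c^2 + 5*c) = (c - 3)/(c + 5)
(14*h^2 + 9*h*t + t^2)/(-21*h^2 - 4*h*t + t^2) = (14*h^2 + 9*h*t + t^2)/(-21*h^2 - 4*h*t + t^2)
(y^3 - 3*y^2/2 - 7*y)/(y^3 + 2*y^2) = (y - 7/2)/y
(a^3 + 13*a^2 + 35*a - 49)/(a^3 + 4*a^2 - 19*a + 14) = (a + 7)/(a - 2)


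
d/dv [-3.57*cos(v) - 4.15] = 3.57*sin(v)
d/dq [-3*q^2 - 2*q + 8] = -6*q - 2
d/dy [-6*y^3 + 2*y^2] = 2*y*(2 - 9*y)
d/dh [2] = 0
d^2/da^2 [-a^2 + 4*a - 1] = -2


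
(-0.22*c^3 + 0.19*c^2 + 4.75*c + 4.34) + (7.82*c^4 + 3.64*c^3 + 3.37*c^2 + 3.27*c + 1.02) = 7.82*c^4 + 3.42*c^3 + 3.56*c^2 + 8.02*c + 5.36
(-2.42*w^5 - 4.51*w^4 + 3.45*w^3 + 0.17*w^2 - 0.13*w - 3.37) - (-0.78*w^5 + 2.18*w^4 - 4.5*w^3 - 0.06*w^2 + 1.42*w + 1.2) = -1.64*w^5 - 6.69*w^4 + 7.95*w^3 + 0.23*w^2 - 1.55*w - 4.57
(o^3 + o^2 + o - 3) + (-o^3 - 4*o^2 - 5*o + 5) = -3*o^2 - 4*o + 2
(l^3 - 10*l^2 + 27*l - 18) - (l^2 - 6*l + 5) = l^3 - 11*l^2 + 33*l - 23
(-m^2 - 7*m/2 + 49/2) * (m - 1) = -m^3 - 5*m^2/2 + 28*m - 49/2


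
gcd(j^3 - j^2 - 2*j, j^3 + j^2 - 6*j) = j^2 - 2*j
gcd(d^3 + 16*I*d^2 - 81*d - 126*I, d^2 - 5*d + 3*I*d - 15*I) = d + 3*I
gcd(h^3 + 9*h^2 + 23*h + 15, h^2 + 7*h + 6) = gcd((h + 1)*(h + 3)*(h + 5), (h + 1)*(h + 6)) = h + 1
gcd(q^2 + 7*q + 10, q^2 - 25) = q + 5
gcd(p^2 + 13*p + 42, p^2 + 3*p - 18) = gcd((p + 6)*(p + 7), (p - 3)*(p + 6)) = p + 6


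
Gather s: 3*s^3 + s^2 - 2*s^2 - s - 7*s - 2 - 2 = 3*s^3 - s^2 - 8*s - 4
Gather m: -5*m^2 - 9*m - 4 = -5*m^2 - 9*m - 4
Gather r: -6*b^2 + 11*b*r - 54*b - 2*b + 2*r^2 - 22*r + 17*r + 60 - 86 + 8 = -6*b^2 - 56*b + 2*r^2 + r*(11*b - 5) - 18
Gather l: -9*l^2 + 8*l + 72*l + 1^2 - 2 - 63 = -9*l^2 + 80*l - 64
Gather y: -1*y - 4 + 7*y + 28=6*y + 24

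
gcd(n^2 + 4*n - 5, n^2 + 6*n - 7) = n - 1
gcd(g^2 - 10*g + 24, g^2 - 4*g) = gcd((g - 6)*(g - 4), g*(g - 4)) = g - 4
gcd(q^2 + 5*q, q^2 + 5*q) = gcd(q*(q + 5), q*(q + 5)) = q^2 + 5*q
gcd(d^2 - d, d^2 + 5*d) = d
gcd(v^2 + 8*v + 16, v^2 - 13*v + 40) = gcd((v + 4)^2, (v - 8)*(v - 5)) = 1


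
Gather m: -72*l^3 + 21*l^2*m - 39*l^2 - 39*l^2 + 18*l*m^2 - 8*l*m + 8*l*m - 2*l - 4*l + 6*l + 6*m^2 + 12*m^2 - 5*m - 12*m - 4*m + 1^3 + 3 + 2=-72*l^3 - 78*l^2 + m^2*(18*l + 18) + m*(21*l^2 - 21) + 6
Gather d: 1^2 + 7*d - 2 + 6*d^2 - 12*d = 6*d^2 - 5*d - 1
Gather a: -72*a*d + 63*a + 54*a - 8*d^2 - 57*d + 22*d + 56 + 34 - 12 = a*(117 - 72*d) - 8*d^2 - 35*d + 78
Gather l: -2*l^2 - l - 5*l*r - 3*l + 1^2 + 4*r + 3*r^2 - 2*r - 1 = -2*l^2 + l*(-5*r - 4) + 3*r^2 + 2*r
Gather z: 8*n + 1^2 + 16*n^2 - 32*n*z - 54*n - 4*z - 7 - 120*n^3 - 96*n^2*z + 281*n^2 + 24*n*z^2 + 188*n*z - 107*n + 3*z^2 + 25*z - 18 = -120*n^3 + 297*n^2 - 153*n + z^2*(24*n + 3) + z*(-96*n^2 + 156*n + 21) - 24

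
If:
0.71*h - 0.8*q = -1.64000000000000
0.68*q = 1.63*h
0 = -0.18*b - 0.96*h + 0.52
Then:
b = -4.35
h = 1.36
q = 3.26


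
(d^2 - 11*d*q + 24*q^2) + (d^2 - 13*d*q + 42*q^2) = 2*d^2 - 24*d*q + 66*q^2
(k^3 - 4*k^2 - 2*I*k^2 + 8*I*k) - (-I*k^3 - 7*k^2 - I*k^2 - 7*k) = k^3 + I*k^3 + 3*k^2 - I*k^2 + 7*k + 8*I*k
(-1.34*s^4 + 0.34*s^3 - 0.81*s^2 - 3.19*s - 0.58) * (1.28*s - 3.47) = -1.7152*s^5 + 5.085*s^4 - 2.2166*s^3 - 1.2725*s^2 + 10.3269*s + 2.0126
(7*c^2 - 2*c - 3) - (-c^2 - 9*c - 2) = 8*c^2 + 7*c - 1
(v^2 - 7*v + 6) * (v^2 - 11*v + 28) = v^4 - 18*v^3 + 111*v^2 - 262*v + 168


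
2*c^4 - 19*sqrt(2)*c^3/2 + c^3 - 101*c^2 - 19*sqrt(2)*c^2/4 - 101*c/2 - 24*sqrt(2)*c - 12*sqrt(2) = (c - 8*sqrt(2))*(c + 3*sqrt(2))*(sqrt(2)*c + 1/2)*(sqrt(2)*c + sqrt(2)/2)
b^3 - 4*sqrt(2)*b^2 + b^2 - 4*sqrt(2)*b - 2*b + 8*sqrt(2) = (b - 1)*(b + 2)*(b - 4*sqrt(2))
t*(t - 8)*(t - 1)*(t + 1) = t^4 - 8*t^3 - t^2 + 8*t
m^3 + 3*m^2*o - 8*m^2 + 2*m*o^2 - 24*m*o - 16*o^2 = (m - 8)*(m + o)*(m + 2*o)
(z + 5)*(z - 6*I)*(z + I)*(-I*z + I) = -I*z^4 - 5*z^3 - 4*I*z^3 - 20*z^2 - I*z^2 + 25*z - 24*I*z + 30*I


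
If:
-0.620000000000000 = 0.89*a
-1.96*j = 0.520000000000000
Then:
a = -0.70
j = -0.27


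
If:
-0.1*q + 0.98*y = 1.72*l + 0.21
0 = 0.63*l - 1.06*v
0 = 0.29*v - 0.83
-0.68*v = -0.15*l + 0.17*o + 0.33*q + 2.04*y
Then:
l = 4.82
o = 157.659741137834 - 31.0235294117647*y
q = 9.8*y - 84.9273672687466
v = 2.86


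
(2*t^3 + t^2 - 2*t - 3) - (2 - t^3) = 3*t^3 + t^2 - 2*t - 5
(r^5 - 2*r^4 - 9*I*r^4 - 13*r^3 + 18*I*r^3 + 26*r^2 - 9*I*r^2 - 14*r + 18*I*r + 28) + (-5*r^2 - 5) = r^5 - 2*r^4 - 9*I*r^4 - 13*r^3 + 18*I*r^3 + 21*r^2 - 9*I*r^2 - 14*r + 18*I*r + 23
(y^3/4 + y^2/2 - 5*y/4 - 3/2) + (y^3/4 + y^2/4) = y^3/2 + 3*y^2/4 - 5*y/4 - 3/2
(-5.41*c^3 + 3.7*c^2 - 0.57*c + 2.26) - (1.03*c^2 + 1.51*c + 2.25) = -5.41*c^3 + 2.67*c^2 - 2.08*c + 0.00999999999999979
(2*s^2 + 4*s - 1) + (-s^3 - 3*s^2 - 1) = -s^3 - s^2 + 4*s - 2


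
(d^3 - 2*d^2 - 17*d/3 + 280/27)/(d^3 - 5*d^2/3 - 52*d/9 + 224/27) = (3*d - 5)/(3*d - 4)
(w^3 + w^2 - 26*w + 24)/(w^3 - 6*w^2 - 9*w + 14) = (w^2 + 2*w - 24)/(w^2 - 5*w - 14)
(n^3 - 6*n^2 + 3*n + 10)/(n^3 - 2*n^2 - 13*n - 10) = (n - 2)/(n + 2)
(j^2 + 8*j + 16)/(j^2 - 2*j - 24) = (j + 4)/(j - 6)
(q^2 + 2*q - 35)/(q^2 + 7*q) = (q - 5)/q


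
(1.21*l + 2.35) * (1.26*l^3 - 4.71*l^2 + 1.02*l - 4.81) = 1.5246*l^4 - 2.7381*l^3 - 9.8343*l^2 - 3.4231*l - 11.3035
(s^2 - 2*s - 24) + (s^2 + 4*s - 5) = 2*s^2 + 2*s - 29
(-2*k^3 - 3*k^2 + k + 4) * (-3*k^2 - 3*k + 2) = 6*k^5 + 15*k^4 + 2*k^3 - 21*k^2 - 10*k + 8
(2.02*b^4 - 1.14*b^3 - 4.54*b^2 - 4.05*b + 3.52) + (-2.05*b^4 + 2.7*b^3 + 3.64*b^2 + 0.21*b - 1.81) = -0.0299999999999998*b^4 + 1.56*b^3 - 0.9*b^2 - 3.84*b + 1.71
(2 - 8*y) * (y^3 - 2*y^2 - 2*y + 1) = -8*y^4 + 18*y^3 + 12*y^2 - 12*y + 2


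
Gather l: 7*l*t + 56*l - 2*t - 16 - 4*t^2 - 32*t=l*(7*t + 56) - 4*t^2 - 34*t - 16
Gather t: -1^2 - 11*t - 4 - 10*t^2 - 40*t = -10*t^2 - 51*t - 5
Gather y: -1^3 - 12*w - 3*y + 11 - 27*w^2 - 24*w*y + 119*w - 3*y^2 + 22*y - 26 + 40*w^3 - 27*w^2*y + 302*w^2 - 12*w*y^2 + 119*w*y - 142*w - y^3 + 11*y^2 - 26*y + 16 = 40*w^3 + 275*w^2 - 35*w - y^3 + y^2*(8 - 12*w) + y*(-27*w^2 + 95*w - 7)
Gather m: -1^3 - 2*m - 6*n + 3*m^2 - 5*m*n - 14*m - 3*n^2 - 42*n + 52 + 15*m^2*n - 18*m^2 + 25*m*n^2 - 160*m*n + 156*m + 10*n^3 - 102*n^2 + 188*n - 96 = m^2*(15*n - 15) + m*(25*n^2 - 165*n + 140) + 10*n^3 - 105*n^2 + 140*n - 45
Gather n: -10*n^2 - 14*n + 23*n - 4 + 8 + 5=-10*n^2 + 9*n + 9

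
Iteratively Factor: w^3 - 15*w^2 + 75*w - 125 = (w - 5)*(w^2 - 10*w + 25) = (w - 5)^2*(w - 5)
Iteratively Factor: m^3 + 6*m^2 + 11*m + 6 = (m + 1)*(m^2 + 5*m + 6) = (m + 1)*(m + 2)*(m + 3)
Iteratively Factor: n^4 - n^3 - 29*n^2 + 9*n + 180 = (n - 5)*(n^3 + 4*n^2 - 9*n - 36) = (n - 5)*(n + 3)*(n^2 + n - 12) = (n - 5)*(n + 3)*(n + 4)*(n - 3)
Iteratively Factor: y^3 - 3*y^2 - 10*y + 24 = (y - 4)*(y^2 + y - 6) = (y - 4)*(y + 3)*(y - 2)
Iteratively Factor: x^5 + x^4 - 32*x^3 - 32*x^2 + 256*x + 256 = (x - 4)*(x^4 + 5*x^3 - 12*x^2 - 80*x - 64) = (x - 4)*(x + 4)*(x^3 + x^2 - 16*x - 16) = (x - 4)*(x + 1)*(x + 4)*(x^2 - 16) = (x - 4)*(x + 1)*(x + 4)^2*(x - 4)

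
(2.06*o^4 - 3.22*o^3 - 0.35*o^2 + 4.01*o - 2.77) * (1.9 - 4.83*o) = -9.9498*o^5 + 19.4666*o^4 - 4.4275*o^3 - 20.0333*o^2 + 20.9981*o - 5.263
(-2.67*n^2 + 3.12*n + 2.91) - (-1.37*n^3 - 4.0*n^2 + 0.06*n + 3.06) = 1.37*n^3 + 1.33*n^2 + 3.06*n - 0.15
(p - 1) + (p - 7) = 2*p - 8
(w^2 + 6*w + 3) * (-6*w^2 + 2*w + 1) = -6*w^4 - 34*w^3 - 5*w^2 + 12*w + 3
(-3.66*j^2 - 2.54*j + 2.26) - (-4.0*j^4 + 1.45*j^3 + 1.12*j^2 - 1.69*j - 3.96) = 4.0*j^4 - 1.45*j^3 - 4.78*j^2 - 0.85*j + 6.22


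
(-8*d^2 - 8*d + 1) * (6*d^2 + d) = -48*d^4 - 56*d^3 - 2*d^2 + d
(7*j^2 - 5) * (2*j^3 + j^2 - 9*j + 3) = 14*j^5 + 7*j^4 - 73*j^3 + 16*j^2 + 45*j - 15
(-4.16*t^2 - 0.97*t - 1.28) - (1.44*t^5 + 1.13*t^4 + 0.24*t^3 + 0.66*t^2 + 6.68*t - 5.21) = -1.44*t^5 - 1.13*t^4 - 0.24*t^3 - 4.82*t^2 - 7.65*t + 3.93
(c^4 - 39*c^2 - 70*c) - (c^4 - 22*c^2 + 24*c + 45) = -17*c^2 - 94*c - 45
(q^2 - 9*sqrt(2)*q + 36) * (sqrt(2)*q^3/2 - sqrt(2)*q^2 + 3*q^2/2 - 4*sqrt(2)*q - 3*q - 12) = sqrt(2)*q^5/2 - 15*q^4/2 - sqrt(2)*q^4 + sqrt(2)*q^3/2 + 15*q^3 - 9*sqrt(2)*q^2 + 114*q^2 - 108*q - 36*sqrt(2)*q - 432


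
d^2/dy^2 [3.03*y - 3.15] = 0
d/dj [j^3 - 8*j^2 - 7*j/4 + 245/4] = 3*j^2 - 16*j - 7/4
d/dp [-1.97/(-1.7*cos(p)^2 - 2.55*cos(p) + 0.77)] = (6.698*cos(p) + 5.0235)*sin(p)/(1.7*cos(p)^2 + 2.55*cos(p) - 0.77)^2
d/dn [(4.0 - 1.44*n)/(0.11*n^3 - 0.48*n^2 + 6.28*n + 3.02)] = (0.3168*n^3 - 2.0112*n^2 + 3.84*n - 29.4688)/(0.0121*n^6 - 0.1056*n^5 + 1.612*n^4 - 5.3644*n^3 + 36.5392*n^2 + 37.9312*n + 9.1204)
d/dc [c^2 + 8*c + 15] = 2*c + 8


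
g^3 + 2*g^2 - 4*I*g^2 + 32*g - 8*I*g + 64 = (g + 2)*(g - 8*I)*(g + 4*I)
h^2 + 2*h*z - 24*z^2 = (h - 4*z)*(h + 6*z)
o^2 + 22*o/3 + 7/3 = (o + 1/3)*(o + 7)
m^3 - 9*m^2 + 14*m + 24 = (m - 6)*(m - 4)*(m + 1)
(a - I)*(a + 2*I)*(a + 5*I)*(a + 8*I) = a^4 + 14*I*a^3 - 51*a^2 - 14*I*a - 80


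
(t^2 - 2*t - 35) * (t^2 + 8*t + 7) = t^4 + 6*t^3 - 44*t^2 - 294*t - 245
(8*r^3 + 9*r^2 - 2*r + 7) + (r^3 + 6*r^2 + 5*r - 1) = 9*r^3 + 15*r^2 + 3*r + 6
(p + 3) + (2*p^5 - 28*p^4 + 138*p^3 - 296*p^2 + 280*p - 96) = 2*p^5 - 28*p^4 + 138*p^3 - 296*p^2 + 281*p - 93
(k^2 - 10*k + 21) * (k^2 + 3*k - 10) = k^4 - 7*k^3 - 19*k^2 + 163*k - 210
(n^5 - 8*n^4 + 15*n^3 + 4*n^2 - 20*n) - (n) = n^5 - 8*n^4 + 15*n^3 + 4*n^2 - 21*n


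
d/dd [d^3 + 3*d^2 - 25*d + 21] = 3*d^2 + 6*d - 25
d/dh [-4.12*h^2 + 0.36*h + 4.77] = 0.36 - 8.24*h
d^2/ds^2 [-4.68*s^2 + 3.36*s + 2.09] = -9.36000000000000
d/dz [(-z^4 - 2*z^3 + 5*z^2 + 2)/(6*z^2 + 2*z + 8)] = (-6*z^5 - 9*z^4 - 20*z^3 - 19*z^2 + 28*z - 2)/(2*(9*z^4 + 6*z^3 + 25*z^2 + 8*z + 16))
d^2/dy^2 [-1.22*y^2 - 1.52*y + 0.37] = -2.44000000000000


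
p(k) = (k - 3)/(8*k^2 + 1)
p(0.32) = -1.47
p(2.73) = -0.00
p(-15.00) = -0.00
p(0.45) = -0.97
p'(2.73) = 0.02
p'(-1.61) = -0.21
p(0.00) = -3.00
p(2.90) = -0.00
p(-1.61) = -0.21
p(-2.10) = -0.14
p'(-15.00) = 0.00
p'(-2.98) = -0.04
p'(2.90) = 0.02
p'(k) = -16*k*(k - 3)/(8*k^2 + 1)^2 + 1/(8*k^2 + 1) = (8*k^2 - 16*k*(k - 3) + 1)/(8*k^2 + 1)^2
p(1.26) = -0.13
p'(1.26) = 0.26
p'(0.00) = 1.00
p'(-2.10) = -0.10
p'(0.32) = 4.70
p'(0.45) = 3.06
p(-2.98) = -0.08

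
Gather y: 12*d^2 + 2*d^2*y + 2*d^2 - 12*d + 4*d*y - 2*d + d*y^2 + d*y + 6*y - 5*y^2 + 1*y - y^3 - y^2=14*d^2 - 14*d - y^3 + y^2*(d - 6) + y*(2*d^2 + 5*d + 7)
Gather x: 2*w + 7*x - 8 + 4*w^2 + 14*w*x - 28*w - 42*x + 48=4*w^2 - 26*w + x*(14*w - 35) + 40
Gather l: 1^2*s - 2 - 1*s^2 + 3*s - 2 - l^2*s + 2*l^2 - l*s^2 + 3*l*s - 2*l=l^2*(2 - s) + l*(-s^2 + 3*s - 2) - s^2 + 4*s - 4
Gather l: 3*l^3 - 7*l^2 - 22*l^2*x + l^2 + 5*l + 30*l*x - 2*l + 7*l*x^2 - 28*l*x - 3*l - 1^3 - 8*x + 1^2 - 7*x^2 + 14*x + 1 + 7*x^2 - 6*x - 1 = 3*l^3 + l^2*(-22*x - 6) + l*(7*x^2 + 2*x)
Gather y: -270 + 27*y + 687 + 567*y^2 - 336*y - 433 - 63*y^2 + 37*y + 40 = 504*y^2 - 272*y + 24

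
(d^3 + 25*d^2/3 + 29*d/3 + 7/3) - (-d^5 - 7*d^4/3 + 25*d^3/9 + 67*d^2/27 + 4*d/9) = d^5 + 7*d^4/3 - 16*d^3/9 + 158*d^2/27 + 83*d/9 + 7/3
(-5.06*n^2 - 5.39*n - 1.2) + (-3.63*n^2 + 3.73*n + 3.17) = -8.69*n^2 - 1.66*n + 1.97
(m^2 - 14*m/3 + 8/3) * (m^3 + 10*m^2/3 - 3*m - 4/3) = m^5 - 4*m^4/3 - 143*m^3/9 + 194*m^2/9 - 16*m/9 - 32/9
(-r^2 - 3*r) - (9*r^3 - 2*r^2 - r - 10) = -9*r^3 + r^2 - 2*r + 10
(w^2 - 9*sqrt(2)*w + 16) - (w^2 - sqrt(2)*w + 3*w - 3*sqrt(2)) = -8*sqrt(2)*w - 3*w + 3*sqrt(2) + 16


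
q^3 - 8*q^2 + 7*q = q*(q - 7)*(q - 1)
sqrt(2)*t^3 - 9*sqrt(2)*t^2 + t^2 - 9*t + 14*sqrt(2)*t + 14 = (t - 7)*(t - 2)*(sqrt(2)*t + 1)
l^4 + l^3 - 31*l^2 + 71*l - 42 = (l - 3)*(l - 2)*(l - 1)*(l + 7)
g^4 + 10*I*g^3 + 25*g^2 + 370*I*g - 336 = (g - 6*I)*(g + I)*(g + 7*I)*(g + 8*I)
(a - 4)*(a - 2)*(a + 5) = a^3 - a^2 - 22*a + 40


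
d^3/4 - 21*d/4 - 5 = (d/4 + 1)*(d - 5)*(d + 1)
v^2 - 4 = (v - 2)*(v + 2)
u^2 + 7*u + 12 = (u + 3)*(u + 4)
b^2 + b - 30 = (b - 5)*(b + 6)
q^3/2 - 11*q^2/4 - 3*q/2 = q*(q/2 + 1/4)*(q - 6)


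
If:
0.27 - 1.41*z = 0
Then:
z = 0.19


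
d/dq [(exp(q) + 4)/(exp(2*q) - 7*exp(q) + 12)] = (-(exp(q) + 4)*(2*exp(q) - 7) + exp(2*q) - 7*exp(q) + 12)*exp(q)/(exp(2*q) - 7*exp(q) + 12)^2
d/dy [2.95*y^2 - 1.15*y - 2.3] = 5.9*y - 1.15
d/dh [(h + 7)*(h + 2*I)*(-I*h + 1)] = -3*I*h^2 + h*(6 - 14*I) + 21 + 2*I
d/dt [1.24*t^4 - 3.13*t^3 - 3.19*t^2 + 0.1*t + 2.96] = 4.96*t^3 - 9.39*t^2 - 6.38*t + 0.1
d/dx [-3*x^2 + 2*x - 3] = 2 - 6*x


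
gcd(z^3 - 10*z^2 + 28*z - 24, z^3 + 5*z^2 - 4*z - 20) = z - 2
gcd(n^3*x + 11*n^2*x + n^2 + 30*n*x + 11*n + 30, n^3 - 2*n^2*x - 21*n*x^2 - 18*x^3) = 1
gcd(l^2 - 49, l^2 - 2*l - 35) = l - 7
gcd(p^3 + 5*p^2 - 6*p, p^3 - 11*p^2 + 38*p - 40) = 1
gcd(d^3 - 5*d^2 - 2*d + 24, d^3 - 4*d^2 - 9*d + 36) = d^2 - 7*d + 12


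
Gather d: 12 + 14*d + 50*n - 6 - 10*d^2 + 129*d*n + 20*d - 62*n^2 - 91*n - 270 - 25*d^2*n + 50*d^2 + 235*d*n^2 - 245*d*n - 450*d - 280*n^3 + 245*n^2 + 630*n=d^2*(40 - 25*n) + d*(235*n^2 - 116*n - 416) - 280*n^3 + 183*n^2 + 589*n - 264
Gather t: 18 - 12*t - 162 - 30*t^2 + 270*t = -30*t^2 + 258*t - 144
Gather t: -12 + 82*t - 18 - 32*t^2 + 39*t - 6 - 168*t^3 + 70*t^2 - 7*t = -168*t^3 + 38*t^2 + 114*t - 36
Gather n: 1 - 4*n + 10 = 11 - 4*n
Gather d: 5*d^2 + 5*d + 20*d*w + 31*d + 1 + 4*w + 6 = 5*d^2 + d*(20*w + 36) + 4*w + 7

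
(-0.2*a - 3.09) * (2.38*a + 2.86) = -0.476*a^2 - 7.9262*a - 8.8374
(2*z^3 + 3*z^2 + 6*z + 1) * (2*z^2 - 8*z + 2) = 4*z^5 - 10*z^4 - 8*z^3 - 40*z^2 + 4*z + 2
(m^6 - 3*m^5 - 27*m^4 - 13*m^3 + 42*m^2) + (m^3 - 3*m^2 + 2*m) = m^6 - 3*m^5 - 27*m^4 - 12*m^3 + 39*m^2 + 2*m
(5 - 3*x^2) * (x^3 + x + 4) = -3*x^5 + 2*x^3 - 12*x^2 + 5*x + 20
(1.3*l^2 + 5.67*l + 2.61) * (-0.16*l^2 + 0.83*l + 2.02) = -0.208*l^4 + 0.1718*l^3 + 6.9145*l^2 + 13.6197*l + 5.2722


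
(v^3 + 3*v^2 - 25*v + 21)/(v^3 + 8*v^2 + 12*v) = (v^3 + 3*v^2 - 25*v + 21)/(v*(v^2 + 8*v + 12))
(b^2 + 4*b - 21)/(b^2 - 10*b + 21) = (b + 7)/(b - 7)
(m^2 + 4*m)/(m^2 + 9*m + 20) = m/(m + 5)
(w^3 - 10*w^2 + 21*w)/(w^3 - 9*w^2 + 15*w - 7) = w*(w - 3)/(w^2 - 2*w + 1)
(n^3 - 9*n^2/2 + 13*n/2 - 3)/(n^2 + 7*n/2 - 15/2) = (n^2 - 3*n + 2)/(n + 5)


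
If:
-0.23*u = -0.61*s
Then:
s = 0.377049180327869*u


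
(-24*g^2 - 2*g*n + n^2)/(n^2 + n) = (-24*g^2 - 2*g*n + n^2)/(n*(n + 1))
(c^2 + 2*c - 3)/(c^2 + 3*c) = (c - 1)/c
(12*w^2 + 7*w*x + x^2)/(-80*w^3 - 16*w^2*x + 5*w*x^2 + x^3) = (3*w + x)/(-20*w^2 + w*x + x^2)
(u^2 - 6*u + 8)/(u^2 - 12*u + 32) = (u - 2)/(u - 8)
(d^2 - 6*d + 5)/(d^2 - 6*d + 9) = (d^2 - 6*d + 5)/(d^2 - 6*d + 9)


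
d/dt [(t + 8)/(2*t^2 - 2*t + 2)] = (t^2 - t - (t + 8)*(2*t - 1) + 1)/(2*(t^2 - t + 1)^2)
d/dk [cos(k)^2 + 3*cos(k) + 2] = -(2*cos(k) + 3)*sin(k)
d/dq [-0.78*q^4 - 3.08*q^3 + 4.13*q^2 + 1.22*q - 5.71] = -3.12*q^3 - 9.24*q^2 + 8.26*q + 1.22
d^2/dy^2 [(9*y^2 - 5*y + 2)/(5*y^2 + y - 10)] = 4*(-85*y^3 + 750*y^2 - 360*y + 476)/(125*y^6 + 75*y^5 - 735*y^4 - 299*y^3 + 1470*y^2 + 300*y - 1000)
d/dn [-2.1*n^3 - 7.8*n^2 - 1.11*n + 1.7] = -6.3*n^2 - 15.6*n - 1.11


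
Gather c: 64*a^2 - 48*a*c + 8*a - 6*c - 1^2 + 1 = 64*a^2 + 8*a + c*(-48*a - 6)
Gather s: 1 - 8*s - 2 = -8*s - 1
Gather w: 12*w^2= 12*w^2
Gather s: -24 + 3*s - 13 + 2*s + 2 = 5*s - 35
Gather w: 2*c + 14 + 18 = 2*c + 32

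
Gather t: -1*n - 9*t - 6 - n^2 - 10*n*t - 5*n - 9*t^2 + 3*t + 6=-n^2 - 6*n - 9*t^2 + t*(-10*n - 6)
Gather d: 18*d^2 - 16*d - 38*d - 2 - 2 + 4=18*d^2 - 54*d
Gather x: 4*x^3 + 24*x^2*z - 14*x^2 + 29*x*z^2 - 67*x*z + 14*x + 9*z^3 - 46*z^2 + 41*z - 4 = 4*x^3 + x^2*(24*z - 14) + x*(29*z^2 - 67*z + 14) + 9*z^3 - 46*z^2 + 41*z - 4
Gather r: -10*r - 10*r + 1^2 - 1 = -20*r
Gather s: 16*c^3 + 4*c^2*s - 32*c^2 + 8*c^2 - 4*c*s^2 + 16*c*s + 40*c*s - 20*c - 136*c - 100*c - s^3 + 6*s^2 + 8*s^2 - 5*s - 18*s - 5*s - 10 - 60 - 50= 16*c^3 - 24*c^2 - 256*c - s^3 + s^2*(14 - 4*c) + s*(4*c^2 + 56*c - 28) - 120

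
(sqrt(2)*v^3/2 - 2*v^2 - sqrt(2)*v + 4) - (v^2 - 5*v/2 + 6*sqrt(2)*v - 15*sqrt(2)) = sqrt(2)*v^3/2 - 3*v^2 - 7*sqrt(2)*v + 5*v/2 + 4 + 15*sqrt(2)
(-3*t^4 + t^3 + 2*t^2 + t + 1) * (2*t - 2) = -6*t^5 + 8*t^4 + 2*t^3 - 2*t^2 - 2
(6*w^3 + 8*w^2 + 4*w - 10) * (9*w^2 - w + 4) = 54*w^5 + 66*w^4 + 52*w^3 - 62*w^2 + 26*w - 40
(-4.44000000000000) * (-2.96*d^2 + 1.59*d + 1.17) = 13.1424*d^2 - 7.0596*d - 5.1948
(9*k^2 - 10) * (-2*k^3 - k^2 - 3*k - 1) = -18*k^5 - 9*k^4 - 7*k^3 + k^2 + 30*k + 10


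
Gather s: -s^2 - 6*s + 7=-s^2 - 6*s + 7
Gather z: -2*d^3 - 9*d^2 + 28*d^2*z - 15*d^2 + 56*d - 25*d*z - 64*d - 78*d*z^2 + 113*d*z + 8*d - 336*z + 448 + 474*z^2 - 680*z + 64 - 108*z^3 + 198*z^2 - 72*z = -2*d^3 - 24*d^2 - 108*z^3 + z^2*(672 - 78*d) + z*(28*d^2 + 88*d - 1088) + 512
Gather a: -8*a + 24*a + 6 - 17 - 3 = 16*a - 14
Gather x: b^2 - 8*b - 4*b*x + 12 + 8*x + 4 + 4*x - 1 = b^2 - 8*b + x*(12 - 4*b) + 15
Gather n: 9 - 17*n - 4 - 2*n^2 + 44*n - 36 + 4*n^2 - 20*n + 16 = 2*n^2 + 7*n - 15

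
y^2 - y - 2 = (y - 2)*(y + 1)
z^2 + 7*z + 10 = (z + 2)*(z + 5)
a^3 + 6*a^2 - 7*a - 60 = (a - 3)*(a + 4)*(a + 5)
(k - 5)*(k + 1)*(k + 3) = k^3 - k^2 - 17*k - 15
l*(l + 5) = l^2 + 5*l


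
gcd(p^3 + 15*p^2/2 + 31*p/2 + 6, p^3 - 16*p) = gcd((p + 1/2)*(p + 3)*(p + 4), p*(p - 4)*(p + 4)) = p + 4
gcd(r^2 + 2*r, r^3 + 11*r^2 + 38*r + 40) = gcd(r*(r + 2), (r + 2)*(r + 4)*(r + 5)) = r + 2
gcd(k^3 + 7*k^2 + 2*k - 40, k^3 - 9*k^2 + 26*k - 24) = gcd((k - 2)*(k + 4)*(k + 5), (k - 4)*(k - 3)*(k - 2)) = k - 2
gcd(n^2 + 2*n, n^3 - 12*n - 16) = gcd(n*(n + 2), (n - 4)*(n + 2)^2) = n + 2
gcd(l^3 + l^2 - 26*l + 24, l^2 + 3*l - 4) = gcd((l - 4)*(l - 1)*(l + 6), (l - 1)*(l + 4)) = l - 1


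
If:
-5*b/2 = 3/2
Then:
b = -3/5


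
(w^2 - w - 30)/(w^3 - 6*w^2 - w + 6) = (w + 5)/(w^2 - 1)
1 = 1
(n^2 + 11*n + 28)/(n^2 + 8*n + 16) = (n + 7)/(n + 4)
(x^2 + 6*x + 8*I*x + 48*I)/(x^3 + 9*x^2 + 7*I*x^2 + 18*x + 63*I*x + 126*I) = (x + 8*I)/(x^2 + x*(3 + 7*I) + 21*I)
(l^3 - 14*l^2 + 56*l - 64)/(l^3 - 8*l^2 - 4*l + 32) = (l - 4)/(l + 2)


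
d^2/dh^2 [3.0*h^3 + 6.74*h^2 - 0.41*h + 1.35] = 18.0*h + 13.48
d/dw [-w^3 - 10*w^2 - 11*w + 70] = -3*w^2 - 20*w - 11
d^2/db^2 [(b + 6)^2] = 2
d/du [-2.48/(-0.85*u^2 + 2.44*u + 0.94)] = (6.0512 - 4.216*u)/(-0.85*u^2 + 2.44*u + 0.94)^2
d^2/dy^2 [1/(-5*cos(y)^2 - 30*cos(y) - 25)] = (8*sin(y)^4 - 36*sin(y)^2 - 105*cos(y) + 9*cos(3*y) - 96)/(10*(cos(y) + 1)^3*(cos(y) + 5)^3)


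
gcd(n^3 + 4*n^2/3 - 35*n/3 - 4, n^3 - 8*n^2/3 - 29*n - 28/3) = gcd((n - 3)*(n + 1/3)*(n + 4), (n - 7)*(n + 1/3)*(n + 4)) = n^2 + 13*n/3 + 4/3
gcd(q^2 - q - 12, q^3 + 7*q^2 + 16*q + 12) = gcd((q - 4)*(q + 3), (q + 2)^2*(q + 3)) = q + 3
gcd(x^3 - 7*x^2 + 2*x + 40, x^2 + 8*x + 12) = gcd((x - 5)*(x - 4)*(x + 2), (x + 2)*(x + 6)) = x + 2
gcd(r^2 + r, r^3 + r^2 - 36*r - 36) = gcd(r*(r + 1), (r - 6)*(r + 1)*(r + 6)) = r + 1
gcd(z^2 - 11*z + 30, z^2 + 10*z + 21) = 1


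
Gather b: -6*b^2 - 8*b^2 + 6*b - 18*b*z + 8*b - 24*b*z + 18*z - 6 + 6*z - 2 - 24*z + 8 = -14*b^2 + b*(14 - 42*z)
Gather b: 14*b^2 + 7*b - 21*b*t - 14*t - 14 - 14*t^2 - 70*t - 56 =14*b^2 + b*(7 - 21*t) - 14*t^2 - 84*t - 70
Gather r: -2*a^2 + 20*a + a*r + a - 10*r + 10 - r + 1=-2*a^2 + 21*a + r*(a - 11) + 11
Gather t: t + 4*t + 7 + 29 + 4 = 5*t + 40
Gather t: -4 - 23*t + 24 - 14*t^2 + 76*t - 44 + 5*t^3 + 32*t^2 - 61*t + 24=5*t^3 + 18*t^2 - 8*t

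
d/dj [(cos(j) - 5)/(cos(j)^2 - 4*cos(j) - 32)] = (cos(j)^2 - 10*cos(j) + 52)*sin(j)/(sin(j)^2 + 4*cos(j) + 31)^2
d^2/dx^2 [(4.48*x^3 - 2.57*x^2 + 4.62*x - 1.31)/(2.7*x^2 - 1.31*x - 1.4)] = (5.6843418860808e-14*x^4 + 98.424476*x^3 - 66.28908*x^2 + 185.26722*x - 41.420342)/(19.683*x^6 - 28.6497*x^5 - 16.71759*x^4 + 27.462709*x^3 + 8.66838*x^2 - 7.7028*x - 2.744)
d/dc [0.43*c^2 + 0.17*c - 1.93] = 0.86*c + 0.17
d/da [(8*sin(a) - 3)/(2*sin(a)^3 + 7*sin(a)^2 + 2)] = 2*(-16*sin(a)^3 - 19*sin(a)^2 + 21*sin(a) + 8)*cos(a)/(2*sin(a)^3 + 7*sin(a)^2 + 2)^2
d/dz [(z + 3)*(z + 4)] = 2*z + 7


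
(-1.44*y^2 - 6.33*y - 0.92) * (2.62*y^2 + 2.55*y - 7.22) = -3.7728*y^4 - 20.2566*y^3 - 8.1551*y^2 + 43.3566*y + 6.6424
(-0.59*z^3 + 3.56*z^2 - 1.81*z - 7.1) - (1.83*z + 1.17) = -0.59*z^3 + 3.56*z^2 - 3.64*z - 8.27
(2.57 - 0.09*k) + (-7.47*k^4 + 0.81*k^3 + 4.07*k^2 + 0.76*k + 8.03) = -7.47*k^4 + 0.81*k^3 + 4.07*k^2 + 0.67*k + 10.6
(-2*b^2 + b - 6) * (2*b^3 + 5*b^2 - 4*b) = -4*b^5 - 8*b^4 + b^3 - 34*b^2 + 24*b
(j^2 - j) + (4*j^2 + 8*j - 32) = 5*j^2 + 7*j - 32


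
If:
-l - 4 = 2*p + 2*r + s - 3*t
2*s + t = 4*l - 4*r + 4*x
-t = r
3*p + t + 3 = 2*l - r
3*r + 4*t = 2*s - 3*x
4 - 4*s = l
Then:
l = -60/163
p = -203/163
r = -364/815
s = 178/163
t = 364/815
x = 472/815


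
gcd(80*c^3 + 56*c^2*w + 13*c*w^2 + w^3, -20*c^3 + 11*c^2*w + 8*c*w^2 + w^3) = 20*c^2 + 9*c*w + w^2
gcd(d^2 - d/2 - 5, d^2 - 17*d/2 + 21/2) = 1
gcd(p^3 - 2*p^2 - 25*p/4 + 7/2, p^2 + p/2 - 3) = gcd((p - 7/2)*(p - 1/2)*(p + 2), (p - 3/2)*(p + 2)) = p + 2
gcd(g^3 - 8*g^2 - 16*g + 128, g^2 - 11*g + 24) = g - 8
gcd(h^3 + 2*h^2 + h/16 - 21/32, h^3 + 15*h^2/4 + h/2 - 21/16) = h^2 + h/4 - 3/8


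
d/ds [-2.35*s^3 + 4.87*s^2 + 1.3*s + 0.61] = -7.05*s^2 + 9.74*s + 1.3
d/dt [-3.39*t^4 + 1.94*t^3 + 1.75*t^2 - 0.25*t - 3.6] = -13.56*t^3 + 5.82*t^2 + 3.5*t - 0.25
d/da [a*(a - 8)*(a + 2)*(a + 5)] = 4*a^3 - 3*a^2 - 92*a - 80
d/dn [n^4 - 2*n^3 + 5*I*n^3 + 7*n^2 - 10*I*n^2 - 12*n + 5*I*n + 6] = 4*n^3 + n^2*(-6 + 15*I) + n*(14 - 20*I) - 12 + 5*I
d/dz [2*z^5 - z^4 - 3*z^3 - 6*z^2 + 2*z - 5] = 10*z^4 - 4*z^3 - 9*z^2 - 12*z + 2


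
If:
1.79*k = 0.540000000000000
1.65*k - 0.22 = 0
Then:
No Solution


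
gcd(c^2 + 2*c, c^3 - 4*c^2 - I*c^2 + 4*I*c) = c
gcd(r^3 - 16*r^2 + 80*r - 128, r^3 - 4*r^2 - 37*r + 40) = r - 8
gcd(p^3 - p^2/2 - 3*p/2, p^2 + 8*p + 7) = p + 1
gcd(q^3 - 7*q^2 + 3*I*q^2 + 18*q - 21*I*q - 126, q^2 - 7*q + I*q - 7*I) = q - 7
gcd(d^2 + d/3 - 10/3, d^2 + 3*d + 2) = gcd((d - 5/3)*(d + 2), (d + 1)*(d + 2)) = d + 2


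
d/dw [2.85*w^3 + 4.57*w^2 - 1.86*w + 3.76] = 8.55*w^2 + 9.14*w - 1.86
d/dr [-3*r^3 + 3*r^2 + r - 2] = -9*r^2 + 6*r + 1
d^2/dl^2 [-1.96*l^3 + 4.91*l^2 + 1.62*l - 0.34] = 9.82 - 11.76*l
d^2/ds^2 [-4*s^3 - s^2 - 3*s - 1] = -24*s - 2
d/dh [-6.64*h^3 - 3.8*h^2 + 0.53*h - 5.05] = -19.92*h^2 - 7.6*h + 0.53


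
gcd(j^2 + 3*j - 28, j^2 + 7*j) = j + 7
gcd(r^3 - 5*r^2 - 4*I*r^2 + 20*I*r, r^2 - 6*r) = r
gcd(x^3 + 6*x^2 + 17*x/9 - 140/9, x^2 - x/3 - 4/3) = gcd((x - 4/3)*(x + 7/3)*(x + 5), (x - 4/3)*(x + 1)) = x - 4/3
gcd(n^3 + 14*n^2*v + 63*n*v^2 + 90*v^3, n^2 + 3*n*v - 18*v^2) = n + 6*v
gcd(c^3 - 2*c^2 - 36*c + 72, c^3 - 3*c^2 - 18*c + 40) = c - 2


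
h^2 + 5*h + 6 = (h + 2)*(h + 3)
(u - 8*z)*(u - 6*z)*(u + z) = u^3 - 13*u^2*z + 34*u*z^2 + 48*z^3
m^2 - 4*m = m*(m - 4)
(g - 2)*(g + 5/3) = g^2 - g/3 - 10/3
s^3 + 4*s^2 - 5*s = s*(s - 1)*(s + 5)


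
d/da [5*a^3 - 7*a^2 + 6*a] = 15*a^2 - 14*a + 6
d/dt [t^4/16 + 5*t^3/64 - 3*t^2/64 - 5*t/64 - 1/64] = t^3/4 + 15*t^2/64 - 3*t/32 - 5/64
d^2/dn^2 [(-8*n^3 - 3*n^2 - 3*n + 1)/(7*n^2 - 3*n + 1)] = 4*(-113*n^3 + 141*n^2 - 12*n - 5)/(343*n^6 - 441*n^5 + 336*n^4 - 153*n^3 + 48*n^2 - 9*n + 1)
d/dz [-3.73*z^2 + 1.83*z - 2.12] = 1.83 - 7.46*z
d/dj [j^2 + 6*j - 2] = 2*j + 6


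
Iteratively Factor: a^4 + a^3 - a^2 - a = (a - 1)*(a^3 + 2*a^2 + a) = a*(a - 1)*(a^2 + 2*a + 1) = a*(a - 1)*(a + 1)*(a + 1)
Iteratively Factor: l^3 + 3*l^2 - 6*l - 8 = (l - 2)*(l^2 + 5*l + 4) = (l - 2)*(l + 4)*(l + 1)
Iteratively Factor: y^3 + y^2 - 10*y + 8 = (y + 4)*(y^2 - 3*y + 2) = (y - 2)*(y + 4)*(y - 1)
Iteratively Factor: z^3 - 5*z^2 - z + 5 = (z - 1)*(z^2 - 4*z - 5) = (z - 5)*(z - 1)*(z + 1)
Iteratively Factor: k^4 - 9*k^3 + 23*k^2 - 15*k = (k - 1)*(k^3 - 8*k^2 + 15*k) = (k - 5)*(k - 1)*(k^2 - 3*k) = k*(k - 5)*(k - 1)*(k - 3)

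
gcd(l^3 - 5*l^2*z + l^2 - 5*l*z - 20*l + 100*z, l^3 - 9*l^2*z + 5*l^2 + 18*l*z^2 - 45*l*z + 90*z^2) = l + 5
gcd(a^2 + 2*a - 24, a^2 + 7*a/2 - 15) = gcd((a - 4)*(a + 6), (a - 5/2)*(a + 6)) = a + 6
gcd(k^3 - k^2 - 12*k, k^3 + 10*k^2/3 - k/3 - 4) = k + 3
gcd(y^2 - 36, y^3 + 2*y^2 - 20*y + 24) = y + 6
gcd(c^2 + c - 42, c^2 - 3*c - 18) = c - 6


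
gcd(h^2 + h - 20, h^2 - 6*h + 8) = h - 4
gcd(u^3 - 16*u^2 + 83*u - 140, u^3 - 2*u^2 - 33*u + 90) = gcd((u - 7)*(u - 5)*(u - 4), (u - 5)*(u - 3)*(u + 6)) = u - 5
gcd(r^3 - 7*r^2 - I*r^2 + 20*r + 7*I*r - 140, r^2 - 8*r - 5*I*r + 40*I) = r - 5*I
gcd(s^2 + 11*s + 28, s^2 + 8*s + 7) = s + 7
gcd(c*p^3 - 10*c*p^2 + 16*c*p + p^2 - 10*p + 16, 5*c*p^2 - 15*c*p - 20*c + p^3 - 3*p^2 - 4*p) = 1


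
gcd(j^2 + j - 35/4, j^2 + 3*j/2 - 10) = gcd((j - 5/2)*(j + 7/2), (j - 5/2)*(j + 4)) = j - 5/2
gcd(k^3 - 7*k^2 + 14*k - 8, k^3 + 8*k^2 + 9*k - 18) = k - 1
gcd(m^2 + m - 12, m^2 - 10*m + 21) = m - 3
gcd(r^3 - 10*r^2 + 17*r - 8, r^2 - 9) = 1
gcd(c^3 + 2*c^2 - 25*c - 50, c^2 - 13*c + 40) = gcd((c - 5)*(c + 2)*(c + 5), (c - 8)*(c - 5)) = c - 5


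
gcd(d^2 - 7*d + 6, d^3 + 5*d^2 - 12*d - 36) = 1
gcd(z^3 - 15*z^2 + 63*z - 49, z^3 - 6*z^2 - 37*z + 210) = z - 7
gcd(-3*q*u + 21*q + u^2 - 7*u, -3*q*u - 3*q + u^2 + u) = 3*q - u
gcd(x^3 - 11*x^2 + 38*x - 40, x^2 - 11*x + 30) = x - 5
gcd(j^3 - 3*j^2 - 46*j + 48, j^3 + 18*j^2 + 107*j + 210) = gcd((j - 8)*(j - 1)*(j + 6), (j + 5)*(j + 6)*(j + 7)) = j + 6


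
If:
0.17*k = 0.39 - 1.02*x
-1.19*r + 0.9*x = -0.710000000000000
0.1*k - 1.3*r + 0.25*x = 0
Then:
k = 4.75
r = 0.29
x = -0.41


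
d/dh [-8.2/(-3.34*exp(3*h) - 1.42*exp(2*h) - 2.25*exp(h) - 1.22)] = (-82.164*exp(2*h) - 23.288*exp(h) - 18.45)*exp(h)/(3.34*exp(3*h) + 1.42*exp(2*h) + 2.25*exp(h) + 1.22)^2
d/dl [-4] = 0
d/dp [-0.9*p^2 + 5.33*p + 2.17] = 5.33 - 1.8*p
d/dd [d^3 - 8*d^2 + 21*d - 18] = 3*d^2 - 16*d + 21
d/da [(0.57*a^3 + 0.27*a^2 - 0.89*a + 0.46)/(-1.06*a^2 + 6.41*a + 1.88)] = (-0.6042*a^4 + 7.3074*a^3 + 4.0021*a^2 + 1.9904*a - 4.6218)/(1.1236*a^4 - 13.5892*a^3 + 37.1025*a^2 + 24.1016*a + 3.5344)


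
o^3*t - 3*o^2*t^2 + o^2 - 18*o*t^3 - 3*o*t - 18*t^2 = (o - 6*t)*(o + 3*t)*(o*t + 1)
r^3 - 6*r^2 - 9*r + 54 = (r - 6)*(r - 3)*(r + 3)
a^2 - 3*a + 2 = (a - 2)*(a - 1)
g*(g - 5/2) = g^2 - 5*g/2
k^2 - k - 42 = (k - 7)*(k + 6)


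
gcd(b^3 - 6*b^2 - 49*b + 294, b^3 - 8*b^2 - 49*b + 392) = b^2 - 49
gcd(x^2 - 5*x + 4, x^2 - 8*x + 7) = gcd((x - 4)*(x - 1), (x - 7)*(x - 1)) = x - 1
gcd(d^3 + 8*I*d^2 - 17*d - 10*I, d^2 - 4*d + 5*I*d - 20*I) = d + 5*I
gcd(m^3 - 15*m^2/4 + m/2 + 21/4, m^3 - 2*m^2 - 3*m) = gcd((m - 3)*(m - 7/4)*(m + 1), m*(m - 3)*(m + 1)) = m^2 - 2*m - 3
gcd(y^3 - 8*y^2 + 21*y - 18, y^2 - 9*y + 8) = 1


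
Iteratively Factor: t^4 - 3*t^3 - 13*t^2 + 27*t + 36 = (t - 4)*(t^3 + t^2 - 9*t - 9) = (t - 4)*(t + 1)*(t^2 - 9) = (t - 4)*(t - 3)*(t + 1)*(t + 3)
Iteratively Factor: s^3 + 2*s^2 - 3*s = (s)*(s^2 + 2*s - 3) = s*(s - 1)*(s + 3)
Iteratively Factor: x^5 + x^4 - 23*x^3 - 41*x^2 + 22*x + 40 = (x + 1)*(x^4 - 23*x^2 - 18*x + 40) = (x - 1)*(x + 1)*(x^3 + x^2 - 22*x - 40) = (x - 5)*(x - 1)*(x + 1)*(x^2 + 6*x + 8) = (x - 5)*(x - 1)*(x + 1)*(x + 4)*(x + 2)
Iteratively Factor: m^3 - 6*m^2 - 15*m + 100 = (m - 5)*(m^2 - m - 20) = (m - 5)*(m + 4)*(m - 5)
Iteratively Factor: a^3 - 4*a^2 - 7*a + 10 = (a + 2)*(a^2 - 6*a + 5) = (a - 1)*(a + 2)*(a - 5)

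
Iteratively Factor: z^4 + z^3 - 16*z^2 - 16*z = (z + 1)*(z^3 - 16*z) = z*(z + 1)*(z^2 - 16) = z*(z + 1)*(z + 4)*(z - 4)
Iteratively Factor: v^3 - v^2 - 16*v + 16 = (v + 4)*(v^2 - 5*v + 4) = (v - 1)*(v + 4)*(v - 4)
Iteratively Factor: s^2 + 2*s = (s)*(s + 2)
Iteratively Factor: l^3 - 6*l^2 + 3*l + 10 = (l - 2)*(l^2 - 4*l - 5) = (l - 5)*(l - 2)*(l + 1)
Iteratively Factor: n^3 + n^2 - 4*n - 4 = (n - 2)*(n^2 + 3*n + 2) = (n - 2)*(n + 1)*(n + 2)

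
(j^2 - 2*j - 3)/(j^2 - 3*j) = (j + 1)/j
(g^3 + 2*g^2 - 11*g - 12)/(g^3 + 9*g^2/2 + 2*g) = 2*(g^2 - 2*g - 3)/(g*(2*g + 1))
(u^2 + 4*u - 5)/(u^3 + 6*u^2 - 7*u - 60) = (u - 1)/(u^2 + u - 12)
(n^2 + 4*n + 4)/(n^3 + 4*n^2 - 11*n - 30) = (n + 2)/(n^2 + 2*n - 15)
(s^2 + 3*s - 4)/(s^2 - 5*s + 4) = (s + 4)/(s - 4)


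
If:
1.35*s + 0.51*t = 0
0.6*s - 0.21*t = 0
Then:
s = 0.00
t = 0.00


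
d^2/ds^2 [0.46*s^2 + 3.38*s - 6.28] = 0.920000000000000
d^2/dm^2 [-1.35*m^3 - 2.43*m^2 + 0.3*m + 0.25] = -8.1*m - 4.86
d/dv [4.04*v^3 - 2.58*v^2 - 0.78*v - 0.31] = 12.12*v^2 - 5.16*v - 0.78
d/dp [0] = 0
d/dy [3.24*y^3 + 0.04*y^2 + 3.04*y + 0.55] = 9.72*y^2 + 0.08*y + 3.04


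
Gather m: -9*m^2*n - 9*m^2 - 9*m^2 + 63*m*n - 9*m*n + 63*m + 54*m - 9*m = m^2*(-9*n - 18) + m*(54*n + 108)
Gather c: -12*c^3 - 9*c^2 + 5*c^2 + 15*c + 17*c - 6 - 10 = -12*c^3 - 4*c^2 + 32*c - 16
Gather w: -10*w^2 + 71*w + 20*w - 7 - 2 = -10*w^2 + 91*w - 9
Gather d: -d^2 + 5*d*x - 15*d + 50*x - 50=-d^2 + d*(5*x - 15) + 50*x - 50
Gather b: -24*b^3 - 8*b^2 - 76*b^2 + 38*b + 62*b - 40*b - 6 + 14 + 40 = -24*b^3 - 84*b^2 + 60*b + 48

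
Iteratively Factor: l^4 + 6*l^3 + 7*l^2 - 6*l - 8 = (l + 1)*(l^3 + 5*l^2 + 2*l - 8) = (l - 1)*(l + 1)*(l^2 + 6*l + 8) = (l - 1)*(l + 1)*(l + 2)*(l + 4)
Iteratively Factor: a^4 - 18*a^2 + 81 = (a - 3)*(a^3 + 3*a^2 - 9*a - 27) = (a - 3)*(a + 3)*(a^2 - 9) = (a - 3)*(a + 3)^2*(a - 3)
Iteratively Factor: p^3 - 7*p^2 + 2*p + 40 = (p - 4)*(p^2 - 3*p - 10) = (p - 4)*(p + 2)*(p - 5)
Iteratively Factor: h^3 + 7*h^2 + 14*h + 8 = (h + 1)*(h^2 + 6*h + 8) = (h + 1)*(h + 4)*(h + 2)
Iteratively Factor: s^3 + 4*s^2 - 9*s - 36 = (s + 3)*(s^2 + s - 12) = (s + 3)*(s + 4)*(s - 3)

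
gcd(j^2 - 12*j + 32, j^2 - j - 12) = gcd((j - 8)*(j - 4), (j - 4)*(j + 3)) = j - 4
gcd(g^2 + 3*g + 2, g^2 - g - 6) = g + 2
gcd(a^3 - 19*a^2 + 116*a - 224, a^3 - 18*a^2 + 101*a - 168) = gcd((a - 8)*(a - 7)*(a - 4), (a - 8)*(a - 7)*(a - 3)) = a^2 - 15*a + 56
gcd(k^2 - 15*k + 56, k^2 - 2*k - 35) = k - 7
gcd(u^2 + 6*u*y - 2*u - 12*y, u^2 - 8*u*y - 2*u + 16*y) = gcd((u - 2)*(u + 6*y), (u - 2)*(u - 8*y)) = u - 2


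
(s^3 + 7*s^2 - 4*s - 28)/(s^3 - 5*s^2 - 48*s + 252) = (s^2 - 4)/(s^2 - 12*s + 36)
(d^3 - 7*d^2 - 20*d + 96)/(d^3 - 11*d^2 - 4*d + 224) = (d - 3)/(d - 7)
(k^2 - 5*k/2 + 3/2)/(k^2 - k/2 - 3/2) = (k - 1)/(k + 1)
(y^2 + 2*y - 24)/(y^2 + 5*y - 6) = (y - 4)/(y - 1)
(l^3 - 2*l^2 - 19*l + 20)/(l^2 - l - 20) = l - 1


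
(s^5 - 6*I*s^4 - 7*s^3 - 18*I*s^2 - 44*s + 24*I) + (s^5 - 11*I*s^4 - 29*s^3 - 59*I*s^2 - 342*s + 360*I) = 2*s^5 - 17*I*s^4 - 36*s^3 - 77*I*s^2 - 386*s + 384*I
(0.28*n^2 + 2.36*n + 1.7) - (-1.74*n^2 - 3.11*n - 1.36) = 2.02*n^2 + 5.47*n + 3.06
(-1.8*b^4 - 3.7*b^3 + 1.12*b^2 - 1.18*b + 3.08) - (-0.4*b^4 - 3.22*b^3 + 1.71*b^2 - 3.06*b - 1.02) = -1.4*b^4 - 0.48*b^3 - 0.59*b^2 + 1.88*b + 4.1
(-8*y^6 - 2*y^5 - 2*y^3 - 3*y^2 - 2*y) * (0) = 0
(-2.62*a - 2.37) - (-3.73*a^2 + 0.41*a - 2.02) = 3.73*a^2 - 3.03*a - 0.35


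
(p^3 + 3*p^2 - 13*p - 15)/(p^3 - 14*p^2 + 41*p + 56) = (p^2 + 2*p - 15)/(p^2 - 15*p + 56)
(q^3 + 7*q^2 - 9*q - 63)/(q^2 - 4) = (q^3 + 7*q^2 - 9*q - 63)/(q^2 - 4)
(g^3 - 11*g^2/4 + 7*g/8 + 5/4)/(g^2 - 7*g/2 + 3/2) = (8*g^3 - 22*g^2 + 7*g + 10)/(4*(2*g^2 - 7*g + 3))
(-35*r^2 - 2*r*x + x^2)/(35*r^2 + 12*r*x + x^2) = (-7*r + x)/(7*r + x)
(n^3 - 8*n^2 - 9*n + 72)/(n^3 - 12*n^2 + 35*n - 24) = (n + 3)/(n - 1)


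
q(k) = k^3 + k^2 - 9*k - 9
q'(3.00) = 24.00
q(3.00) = 0.00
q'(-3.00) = 12.00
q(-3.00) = 0.00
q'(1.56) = 1.42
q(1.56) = -16.81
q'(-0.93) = -8.27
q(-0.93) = -0.57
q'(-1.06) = -7.75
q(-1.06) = 0.47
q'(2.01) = 7.14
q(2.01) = -14.93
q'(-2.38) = 3.23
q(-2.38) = 4.60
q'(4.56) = 62.50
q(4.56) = 65.57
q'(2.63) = 17.01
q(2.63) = -7.56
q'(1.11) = -3.08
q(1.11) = -16.39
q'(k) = 3*k^2 + 2*k - 9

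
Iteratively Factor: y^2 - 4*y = (y)*(y - 4)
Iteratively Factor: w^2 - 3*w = (w)*(w - 3)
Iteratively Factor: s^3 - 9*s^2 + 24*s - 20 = (s - 5)*(s^2 - 4*s + 4) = (s - 5)*(s - 2)*(s - 2)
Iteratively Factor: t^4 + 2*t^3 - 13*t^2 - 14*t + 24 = (t + 2)*(t^3 - 13*t + 12) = (t + 2)*(t + 4)*(t^2 - 4*t + 3) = (t - 1)*(t + 2)*(t + 4)*(t - 3)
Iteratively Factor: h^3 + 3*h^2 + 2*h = (h + 1)*(h^2 + 2*h) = h*(h + 1)*(h + 2)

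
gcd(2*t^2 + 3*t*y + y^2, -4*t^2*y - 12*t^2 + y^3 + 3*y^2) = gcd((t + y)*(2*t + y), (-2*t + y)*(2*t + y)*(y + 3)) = 2*t + y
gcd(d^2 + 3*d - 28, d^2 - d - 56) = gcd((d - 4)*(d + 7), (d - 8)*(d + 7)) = d + 7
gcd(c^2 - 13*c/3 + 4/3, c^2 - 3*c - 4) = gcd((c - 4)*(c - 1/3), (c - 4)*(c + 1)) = c - 4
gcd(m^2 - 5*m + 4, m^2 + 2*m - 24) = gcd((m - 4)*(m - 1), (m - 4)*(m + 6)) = m - 4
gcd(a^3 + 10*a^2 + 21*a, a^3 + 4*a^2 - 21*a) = a^2 + 7*a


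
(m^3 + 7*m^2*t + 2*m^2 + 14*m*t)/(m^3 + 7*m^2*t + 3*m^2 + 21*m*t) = (m + 2)/(m + 3)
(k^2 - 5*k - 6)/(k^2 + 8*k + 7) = (k - 6)/(k + 7)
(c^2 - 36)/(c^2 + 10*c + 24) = (c - 6)/(c + 4)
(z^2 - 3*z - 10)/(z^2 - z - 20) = (z + 2)/(z + 4)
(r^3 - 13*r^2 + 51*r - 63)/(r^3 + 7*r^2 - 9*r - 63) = (r^2 - 10*r + 21)/(r^2 + 10*r + 21)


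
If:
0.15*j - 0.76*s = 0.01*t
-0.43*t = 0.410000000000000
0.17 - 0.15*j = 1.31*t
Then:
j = 9.46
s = 1.88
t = -0.95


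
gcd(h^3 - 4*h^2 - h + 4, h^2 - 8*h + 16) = h - 4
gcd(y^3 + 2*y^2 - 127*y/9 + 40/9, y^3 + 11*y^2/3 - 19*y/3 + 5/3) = y^2 + 14*y/3 - 5/3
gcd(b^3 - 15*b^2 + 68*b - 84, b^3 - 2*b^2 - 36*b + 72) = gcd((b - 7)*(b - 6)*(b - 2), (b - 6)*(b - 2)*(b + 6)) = b^2 - 8*b + 12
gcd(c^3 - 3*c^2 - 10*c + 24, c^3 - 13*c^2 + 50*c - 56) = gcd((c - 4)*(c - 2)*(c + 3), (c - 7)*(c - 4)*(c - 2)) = c^2 - 6*c + 8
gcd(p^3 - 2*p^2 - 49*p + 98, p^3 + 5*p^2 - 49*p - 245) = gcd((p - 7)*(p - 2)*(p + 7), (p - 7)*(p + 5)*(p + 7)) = p^2 - 49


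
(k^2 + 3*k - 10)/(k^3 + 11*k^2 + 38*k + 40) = (k - 2)/(k^2 + 6*k + 8)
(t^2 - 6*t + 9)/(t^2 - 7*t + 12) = (t - 3)/(t - 4)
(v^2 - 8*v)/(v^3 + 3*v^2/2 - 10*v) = 2*(v - 8)/(2*v^2 + 3*v - 20)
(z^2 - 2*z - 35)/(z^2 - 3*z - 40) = (z - 7)/(z - 8)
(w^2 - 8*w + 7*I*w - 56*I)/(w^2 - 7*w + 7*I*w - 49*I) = (w - 8)/(w - 7)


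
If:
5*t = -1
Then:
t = -1/5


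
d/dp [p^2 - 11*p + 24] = 2*p - 11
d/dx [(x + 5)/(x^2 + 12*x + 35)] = -1/(x^2 + 14*x + 49)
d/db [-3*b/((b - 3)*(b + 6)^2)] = 3*(2*b*(b - 3) + b*(b + 6) - (b - 3)*(b + 6))/((b - 3)^2*(b + 6)^3)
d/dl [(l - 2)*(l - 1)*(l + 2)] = 3*l^2 - 2*l - 4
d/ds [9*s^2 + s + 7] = 18*s + 1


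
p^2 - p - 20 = (p - 5)*(p + 4)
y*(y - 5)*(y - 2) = y^3 - 7*y^2 + 10*y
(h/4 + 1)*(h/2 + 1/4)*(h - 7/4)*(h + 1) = h^4/8 + 15*h^3/32 - 25*h^2/64 - 75*h/64 - 7/16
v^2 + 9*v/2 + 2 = (v + 1/2)*(v + 4)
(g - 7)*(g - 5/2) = g^2 - 19*g/2 + 35/2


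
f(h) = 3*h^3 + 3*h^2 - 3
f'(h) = 9*h^2 + 6*h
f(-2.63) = -36.82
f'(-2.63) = 46.47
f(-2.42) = -27.95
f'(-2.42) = 38.19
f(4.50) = 331.12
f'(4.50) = 209.25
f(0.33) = -2.57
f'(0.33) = 2.96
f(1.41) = 11.37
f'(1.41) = 26.35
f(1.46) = 12.73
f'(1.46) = 27.94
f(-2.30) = -23.63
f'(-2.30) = 33.81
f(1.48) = 13.30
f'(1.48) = 28.59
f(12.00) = 5613.00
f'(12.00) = 1368.00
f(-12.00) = -4755.00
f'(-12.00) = 1224.00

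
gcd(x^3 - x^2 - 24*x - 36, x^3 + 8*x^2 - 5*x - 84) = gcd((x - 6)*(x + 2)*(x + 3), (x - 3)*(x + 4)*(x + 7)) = 1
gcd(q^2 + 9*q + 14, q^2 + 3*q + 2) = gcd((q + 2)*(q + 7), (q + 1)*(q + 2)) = q + 2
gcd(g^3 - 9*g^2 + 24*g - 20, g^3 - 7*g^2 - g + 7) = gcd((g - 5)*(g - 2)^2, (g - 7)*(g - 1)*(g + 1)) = 1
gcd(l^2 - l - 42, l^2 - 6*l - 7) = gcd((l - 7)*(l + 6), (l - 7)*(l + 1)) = l - 7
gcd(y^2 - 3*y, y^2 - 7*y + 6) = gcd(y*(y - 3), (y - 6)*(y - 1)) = 1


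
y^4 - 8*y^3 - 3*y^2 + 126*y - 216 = (y - 6)*(y - 3)^2*(y + 4)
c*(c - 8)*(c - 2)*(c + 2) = c^4 - 8*c^3 - 4*c^2 + 32*c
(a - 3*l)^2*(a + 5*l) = a^3 - a^2*l - 21*a*l^2 + 45*l^3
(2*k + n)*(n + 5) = 2*k*n + 10*k + n^2 + 5*n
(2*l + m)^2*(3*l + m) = 12*l^3 + 16*l^2*m + 7*l*m^2 + m^3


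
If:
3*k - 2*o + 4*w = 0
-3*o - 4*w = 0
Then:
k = -20*w/9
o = -4*w/3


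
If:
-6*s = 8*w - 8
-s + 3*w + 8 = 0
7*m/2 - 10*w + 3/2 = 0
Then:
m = -439/91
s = 44/13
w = -20/13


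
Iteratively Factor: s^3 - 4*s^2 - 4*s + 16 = (s - 2)*(s^2 - 2*s - 8) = (s - 2)*(s + 2)*(s - 4)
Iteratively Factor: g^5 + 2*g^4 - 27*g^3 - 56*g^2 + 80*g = (g + 4)*(g^4 - 2*g^3 - 19*g^2 + 20*g) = (g + 4)^2*(g^3 - 6*g^2 + 5*g) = (g - 1)*(g + 4)^2*(g^2 - 5*g) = g*(g - 1)*(g + 4)^2*(g - 5)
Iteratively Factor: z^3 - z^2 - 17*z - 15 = (z + 1)*(z^2 - 2*z - 15) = (z - 5)*(z + 1)*(z + 3)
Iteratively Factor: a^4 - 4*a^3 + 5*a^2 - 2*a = (a - 2)*(a^3 - 2*a^2 + a) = (a - 2)*(a - 1)*(a^2 - a) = (a - 2)*(a - 1)^2*(a)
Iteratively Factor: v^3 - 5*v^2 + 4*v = (v)*(v^2 - 5*v + 4) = v*(v - 1)*(v - 4)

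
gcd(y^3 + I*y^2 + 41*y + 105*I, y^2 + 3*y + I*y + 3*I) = 1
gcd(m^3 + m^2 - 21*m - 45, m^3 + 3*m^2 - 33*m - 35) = m - 5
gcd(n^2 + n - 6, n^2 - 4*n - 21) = n + 3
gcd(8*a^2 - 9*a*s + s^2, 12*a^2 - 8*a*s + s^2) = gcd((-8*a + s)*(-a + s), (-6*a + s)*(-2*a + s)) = 1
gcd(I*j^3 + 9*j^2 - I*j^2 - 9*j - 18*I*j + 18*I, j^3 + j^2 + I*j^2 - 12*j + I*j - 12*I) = 1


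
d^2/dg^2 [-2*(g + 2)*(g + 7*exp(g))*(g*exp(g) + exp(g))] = 2*(-g^3 - 28*g^2*exp(g) - 9*g^2 - 140*g*exp(g) - 20*g - 154*exp(g) - 10)*exp(g)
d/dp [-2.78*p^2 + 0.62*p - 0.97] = 0.62 - 5.56*p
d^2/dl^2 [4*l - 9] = 0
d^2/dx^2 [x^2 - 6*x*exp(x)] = -6*x*exp(x) - 12*exp(x) + 2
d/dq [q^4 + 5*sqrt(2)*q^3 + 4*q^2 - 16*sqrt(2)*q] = 4*q^3 + 15*sqrt(2)*q^2 + 8*q - 16*sqrt(2)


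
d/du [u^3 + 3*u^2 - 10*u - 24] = 3*u^2 + 6*u - 10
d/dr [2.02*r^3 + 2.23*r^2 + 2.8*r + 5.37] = 6.06*r^2 + 4.46*r + 2.8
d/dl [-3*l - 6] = -3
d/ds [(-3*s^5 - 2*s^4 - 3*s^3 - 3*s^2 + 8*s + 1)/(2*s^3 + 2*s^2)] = (-6*s^6 - 11*s^5 - 4*s^4 - 16*s^2 - 11*s - 2)/(2*s^3*(s^2 + 2*s + 1))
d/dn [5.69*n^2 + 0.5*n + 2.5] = 11.38*n + 0.5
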